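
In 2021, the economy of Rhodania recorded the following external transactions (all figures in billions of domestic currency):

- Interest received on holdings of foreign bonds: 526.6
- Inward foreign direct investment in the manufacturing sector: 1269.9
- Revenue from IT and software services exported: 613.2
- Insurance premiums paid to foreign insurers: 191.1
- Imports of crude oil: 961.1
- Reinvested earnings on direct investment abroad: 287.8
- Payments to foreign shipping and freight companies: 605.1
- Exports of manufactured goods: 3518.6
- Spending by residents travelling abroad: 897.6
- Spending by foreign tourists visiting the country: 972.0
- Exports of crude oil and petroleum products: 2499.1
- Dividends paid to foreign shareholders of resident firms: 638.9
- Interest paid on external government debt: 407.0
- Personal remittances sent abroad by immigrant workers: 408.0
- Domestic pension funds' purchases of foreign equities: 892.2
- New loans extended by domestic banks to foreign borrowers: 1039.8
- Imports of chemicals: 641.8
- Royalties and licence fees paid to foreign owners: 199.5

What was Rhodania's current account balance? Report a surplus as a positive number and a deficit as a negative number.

Goods: -961.1 + 3518.6 - 641.8 + 2499.1 = 4414.8
Services: -199.5 - 605.1 - 191.1 + 613.2 - 897.6 + 972.0 = -308.1
Primary income: -407.0 + 526.6 + 287.8 - 638.9 = -231.5
Secondary income: -408.0
Current account = 4414.8 + (-308.1) + (-231.5) + (-408.0) = 3467.2
(Excluded from the current account — financial account: inward foreign direct investment in the manufacturing sector 1269.9, domestic pension funds' purchases of foreign equities 892.2, new loans extended by domestic banks to foreign borrowers 1039.8.)

3467.2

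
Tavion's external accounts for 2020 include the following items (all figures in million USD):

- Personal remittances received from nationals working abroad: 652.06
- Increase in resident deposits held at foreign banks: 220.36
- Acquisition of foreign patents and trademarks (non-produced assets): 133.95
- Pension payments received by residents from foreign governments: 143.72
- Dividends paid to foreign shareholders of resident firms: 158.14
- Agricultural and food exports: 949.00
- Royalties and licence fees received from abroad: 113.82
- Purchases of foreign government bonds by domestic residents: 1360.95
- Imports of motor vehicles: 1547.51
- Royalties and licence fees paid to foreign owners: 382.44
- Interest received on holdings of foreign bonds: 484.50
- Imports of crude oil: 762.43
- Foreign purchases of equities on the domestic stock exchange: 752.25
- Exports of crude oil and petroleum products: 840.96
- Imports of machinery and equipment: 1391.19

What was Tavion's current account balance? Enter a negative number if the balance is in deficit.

Goods: -762.43 - 1547.51 + 840.96 + 949.00 - 1391.19 = -1911.17
Services: -382.44 + 113.82 = -268.62
Primary income: -158.14 + 484.50 = 326.36
Secondary income: 652.06 + 143.72 = 795.78
Current account = (-1911.17) + (-268.62) + 326.36 + 795.78 = -1057.65
(Excluded from the current account — financial account: increase in resident deposits held at foreign banks 220.36, purchases of foreign government bonds by domestic residents 1360.95, foreign purchases of equities on the domestic stock exchange 752.25; capital account: acquisition of foreign patents and trademarks (non-produced assets) 133.95.)

-1057.65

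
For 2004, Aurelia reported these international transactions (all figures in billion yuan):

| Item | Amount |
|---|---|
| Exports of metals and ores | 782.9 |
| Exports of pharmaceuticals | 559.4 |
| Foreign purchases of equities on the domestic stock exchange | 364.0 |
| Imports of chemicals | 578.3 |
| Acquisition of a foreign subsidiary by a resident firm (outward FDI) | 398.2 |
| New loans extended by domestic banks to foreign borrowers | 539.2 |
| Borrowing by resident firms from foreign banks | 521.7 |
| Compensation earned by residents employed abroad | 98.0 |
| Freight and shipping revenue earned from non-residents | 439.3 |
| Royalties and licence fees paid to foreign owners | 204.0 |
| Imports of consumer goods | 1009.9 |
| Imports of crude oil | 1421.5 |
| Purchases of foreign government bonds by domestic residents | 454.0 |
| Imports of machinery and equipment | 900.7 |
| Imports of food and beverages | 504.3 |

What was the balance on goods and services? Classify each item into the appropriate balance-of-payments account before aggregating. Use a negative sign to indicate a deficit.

Goods: -900.7 - 1421.5 - 1009.9 + 782.9 - 578.3 - 504.3 + 559.4 = -3072.4
Services: -204.0 + 439.3 = 235.3
Trade balance = -3072.4 + 235.3 = -2837.1
(Excluded from the trade balance — financial account: foreign purchases of equities on the domestic stock exchange 364.0, acquisition of a foreign subsidiary by a resident firm (outward FDI) 398.2, new loans extended by domestic banks to foreign borrowers 539.2, borrowing by resident firms from foreign banks 521.7, purchases of foreign government bonds by domestic residents 454.0; primary income: compensation earned by residents employed abroad 98.0.)

-2837.1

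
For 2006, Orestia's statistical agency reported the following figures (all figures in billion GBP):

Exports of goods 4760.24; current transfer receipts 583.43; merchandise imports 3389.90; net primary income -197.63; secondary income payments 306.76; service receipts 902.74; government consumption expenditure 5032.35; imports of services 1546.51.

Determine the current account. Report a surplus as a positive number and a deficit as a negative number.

Goods balance = 4760.24 - 3389.90 = 1370.34
Services balance = 902.74 - 1546.51 = -643.77
Trade balance (goods + services) = 1370.34 + (-643.77) = 726.57
Net primary income = -197.63
Net secondary income = 583.43 - 306.76 = 276.67
Current account = 726.57 + (-197.63) + 276.67 = 805.61

805.61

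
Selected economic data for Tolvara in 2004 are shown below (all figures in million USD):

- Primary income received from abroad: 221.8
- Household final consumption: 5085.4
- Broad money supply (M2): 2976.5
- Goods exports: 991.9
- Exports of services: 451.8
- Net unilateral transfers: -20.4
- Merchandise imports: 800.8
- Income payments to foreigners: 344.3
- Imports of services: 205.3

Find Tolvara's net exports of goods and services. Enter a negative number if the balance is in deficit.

Goods balance = 991.9 - 800.8 = 191.1
Services balance = 451.8 - 205.3 = 246.5
Trade balance (goods + services) = 191.1 + 246.5 = 437.6

437.6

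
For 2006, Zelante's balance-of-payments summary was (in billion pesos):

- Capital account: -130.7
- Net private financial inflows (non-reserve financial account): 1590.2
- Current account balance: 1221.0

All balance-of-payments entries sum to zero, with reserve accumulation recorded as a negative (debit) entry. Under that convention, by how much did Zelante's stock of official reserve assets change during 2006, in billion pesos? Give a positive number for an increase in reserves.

2680.5

Official reserve transactions balance = -(1221.0 + (-130.7) + 1590.2) = -2680.5
An accumulation of reserves is recorded as a debit (negative entry), so the change in the stock of reserves is the negative of that balance.
Change in official reserves = -(-2680.5) = 2680.5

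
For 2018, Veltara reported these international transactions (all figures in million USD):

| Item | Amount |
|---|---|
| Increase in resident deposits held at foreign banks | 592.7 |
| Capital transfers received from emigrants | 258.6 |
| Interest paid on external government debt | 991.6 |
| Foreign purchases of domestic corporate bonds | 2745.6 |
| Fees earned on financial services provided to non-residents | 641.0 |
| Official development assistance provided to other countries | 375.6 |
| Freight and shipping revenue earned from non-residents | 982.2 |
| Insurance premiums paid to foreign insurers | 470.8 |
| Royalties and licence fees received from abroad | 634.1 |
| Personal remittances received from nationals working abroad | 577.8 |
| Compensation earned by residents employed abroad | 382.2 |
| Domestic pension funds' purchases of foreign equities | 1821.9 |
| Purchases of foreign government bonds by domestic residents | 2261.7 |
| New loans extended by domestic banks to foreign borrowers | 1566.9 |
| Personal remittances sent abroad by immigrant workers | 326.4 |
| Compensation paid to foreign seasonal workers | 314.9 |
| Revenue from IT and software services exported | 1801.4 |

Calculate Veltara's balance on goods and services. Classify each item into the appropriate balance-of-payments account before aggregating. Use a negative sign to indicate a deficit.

Services: 641.0 + 634.1 + 982.2 - 470.8 + 1801.4 = 3587.9
Trade balance = 0.0 + 3587.9 = 3587.9
(Excluded from the trade balance — financial account: increase in resident deposits held at foreign banks 592.7, foreign purchases of domestic corporate bonds 2745.6, domestic pension funds' purchases of foreign equities 1821.9, purchases of foreign government bonds by domestic residents 2261.7, new loans extended by domestic banks to foreign borrowers 1566.9; capital account: capital transfers received from emigrants 258.6; primary income: interest paid on external government debt 991.6, compensation earned by residents employed abroad 382.2, compensation paid to foreign seasonal workers 314.9; secondary income: official development assistance provided to other countries 375.6, personal remittances received from nationals working abroad 577.8, personal remittances sent abroad by immigrant workers 326.4.)

3587.9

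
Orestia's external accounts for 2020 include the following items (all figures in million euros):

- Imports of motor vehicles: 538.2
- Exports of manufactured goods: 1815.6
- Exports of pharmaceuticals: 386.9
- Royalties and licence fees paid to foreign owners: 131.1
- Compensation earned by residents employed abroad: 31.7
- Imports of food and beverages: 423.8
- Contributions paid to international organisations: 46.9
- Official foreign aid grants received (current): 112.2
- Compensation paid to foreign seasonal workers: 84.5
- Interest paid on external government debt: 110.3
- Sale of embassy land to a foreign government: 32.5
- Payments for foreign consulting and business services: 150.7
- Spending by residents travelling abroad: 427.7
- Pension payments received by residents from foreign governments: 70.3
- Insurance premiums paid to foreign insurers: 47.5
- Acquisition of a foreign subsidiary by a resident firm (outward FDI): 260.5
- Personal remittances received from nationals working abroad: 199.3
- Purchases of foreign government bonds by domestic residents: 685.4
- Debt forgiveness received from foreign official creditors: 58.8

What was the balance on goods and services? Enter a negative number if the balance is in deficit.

Goods: -538.2 + 386.9 - 423.8 + 1815.6 = 1240.5
Services: -47.5 - 150.7 - 131.1 - 427.7 = -757.0
Trade balance = 1240.5 + (-757.0) = 483.5
(Excluded from the trade balance — primary income: compensation earned by residents employed abroad 31.7, compensation paid to foreign seasonal workers 84.5, interest paid on external government debt 110.3; secondary income: contributions paid to international organisations 46.9, official foreign aid grants received (current) 112.2, pension payments received by residents from foreign governments 70.3, personal remittances received from nationals working abroad 199.3; capital account: sale of embassy land to a foreign government 32.5, debt forgiveness received from foreign official creditors 58.8; financial account: acquisition of a foreign subsidiary by a resident firm (outward FDI) 260.5, purchases of foreign government bonds by domestic residents 685.4.)

483.5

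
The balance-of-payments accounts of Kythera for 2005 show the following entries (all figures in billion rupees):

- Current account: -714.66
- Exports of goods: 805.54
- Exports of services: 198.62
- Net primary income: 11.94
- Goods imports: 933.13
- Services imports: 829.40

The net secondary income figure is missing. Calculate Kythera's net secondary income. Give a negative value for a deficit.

Current account = goods balance + services balance + net primary income + net secondary income
Sum of the known components = -746.43
Net secondary income = CA - (known components) = -714.66 - (-746.43) = 31.77

31.77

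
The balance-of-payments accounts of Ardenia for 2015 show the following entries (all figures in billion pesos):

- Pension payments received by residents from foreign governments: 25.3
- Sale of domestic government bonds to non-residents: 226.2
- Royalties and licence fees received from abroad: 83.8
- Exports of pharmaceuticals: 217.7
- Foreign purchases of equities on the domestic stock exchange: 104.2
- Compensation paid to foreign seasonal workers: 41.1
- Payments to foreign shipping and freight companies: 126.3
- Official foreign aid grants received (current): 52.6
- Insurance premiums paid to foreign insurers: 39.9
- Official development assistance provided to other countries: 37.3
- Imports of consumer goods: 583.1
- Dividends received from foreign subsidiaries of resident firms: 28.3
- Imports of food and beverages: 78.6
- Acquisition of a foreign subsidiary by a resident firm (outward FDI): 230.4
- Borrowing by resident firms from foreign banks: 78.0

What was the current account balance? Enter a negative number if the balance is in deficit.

-498.6

Goods: -583.1 - 78.6 + 217.7 = -444.0
Services: -39.9 - 126.3 + 83.8 = -82.4
Primary income: -41.1 + 28.3 = -12.8
Secondary income: -37.3 + 25.3 + 52.6 = 40.6
Current account = (-444.0) + (-82.4) + (-12.8) + 40.6 = -498.6
(Excluded from the current account — financial account: sale of domestic government bonds to non-residents 226.2, foreign purchases of equities on the domestic stock exchange 104.2, acquisition of a foreign subsidiary by a resident firm (outward FDI) 230.4, borrowing by resident firms from foreign banks 78.0.)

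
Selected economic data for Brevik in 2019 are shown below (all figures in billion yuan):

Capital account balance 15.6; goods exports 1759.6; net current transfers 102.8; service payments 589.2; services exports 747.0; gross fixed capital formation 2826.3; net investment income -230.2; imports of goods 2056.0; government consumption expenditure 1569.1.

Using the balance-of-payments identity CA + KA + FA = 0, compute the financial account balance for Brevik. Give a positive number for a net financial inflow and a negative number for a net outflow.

Goods balance = 1759.6 - 2056.0 = -296.4
Services balance = 747.0 - 589.2 = 157.8
Trade balance (goods + services) = -296.4 + 157.8 = -138.6
Net primary income = -230.2
Net secondary income = 102.8
Current account = -138.6 + (-230.2) + 102.8 = -266.0
Financial account = -(-266.0 + 15.6) = 250.4

250.4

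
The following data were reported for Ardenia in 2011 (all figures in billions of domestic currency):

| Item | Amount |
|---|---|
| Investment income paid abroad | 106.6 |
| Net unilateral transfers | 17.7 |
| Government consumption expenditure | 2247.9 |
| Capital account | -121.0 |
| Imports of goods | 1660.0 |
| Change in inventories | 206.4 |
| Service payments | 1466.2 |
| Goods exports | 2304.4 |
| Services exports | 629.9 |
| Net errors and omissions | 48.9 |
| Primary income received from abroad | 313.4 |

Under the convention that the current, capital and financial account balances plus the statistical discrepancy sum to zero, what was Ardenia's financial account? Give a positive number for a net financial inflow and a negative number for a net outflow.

39.5

Goods balance = 2304.4 - 1660.0 = 644.4
Services balance = 629.9 - 1466.2 = -836.3
Trade balance (goods + services) = 644.4 + (-836.3) = -191.9
Net primary income = 313.4 - 106.6 = 206.8
Net secondary income = 17.7
Current account = -191.9 + 206.8 + 17.7 = 32.6
Financial account = -(32.6 + (-121.0) + 48.9) = 39.5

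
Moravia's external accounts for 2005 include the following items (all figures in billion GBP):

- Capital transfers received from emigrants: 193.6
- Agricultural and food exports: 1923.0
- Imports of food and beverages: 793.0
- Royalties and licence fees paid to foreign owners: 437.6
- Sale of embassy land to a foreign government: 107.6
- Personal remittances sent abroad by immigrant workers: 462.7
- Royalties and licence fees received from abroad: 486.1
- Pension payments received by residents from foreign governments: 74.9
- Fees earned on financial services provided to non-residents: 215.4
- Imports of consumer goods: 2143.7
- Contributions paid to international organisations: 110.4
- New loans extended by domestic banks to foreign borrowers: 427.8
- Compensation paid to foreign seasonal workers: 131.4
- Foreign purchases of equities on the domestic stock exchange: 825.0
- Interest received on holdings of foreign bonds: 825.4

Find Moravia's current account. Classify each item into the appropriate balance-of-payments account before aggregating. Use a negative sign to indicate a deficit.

Goods: -2143.7 + 1923.0 - 793.0 = -1013.7
Services: 215.4 - 437.6 + 486.1 = 263.9
Primary income: -131.4 + 825.4 = 694.0
Secondary income: -110.4 + 74.9 - 462.7 = -498.2
Current account = (-1013.7) + 263.9 + 694.0 + (-498.2) = -554.0
(Excluded from the current account — capital account: capital transfers received from emigrants 193.6, sale of embassy land to a foreign government 107.6; financial account: new loans extended by domestic banks to foreign borrowers 427.8, foreign purchases of equities on the domestic stock exchange 825.0.)

-554.0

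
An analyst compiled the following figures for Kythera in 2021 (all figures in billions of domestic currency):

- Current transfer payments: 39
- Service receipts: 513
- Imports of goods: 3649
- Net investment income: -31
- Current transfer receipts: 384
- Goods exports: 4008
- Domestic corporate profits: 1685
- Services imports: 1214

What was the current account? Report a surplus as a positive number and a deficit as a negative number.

-28

Goods balance = 4008 - 3649 = 359
Services balance = 513 - 1214 = -701
Trade balance (goods + services) = 359 + (-701) = -342
Net primary income = -31
Net secondary income = 384 - 39 = 345
Current account = -342 + (-31) + 345 = -28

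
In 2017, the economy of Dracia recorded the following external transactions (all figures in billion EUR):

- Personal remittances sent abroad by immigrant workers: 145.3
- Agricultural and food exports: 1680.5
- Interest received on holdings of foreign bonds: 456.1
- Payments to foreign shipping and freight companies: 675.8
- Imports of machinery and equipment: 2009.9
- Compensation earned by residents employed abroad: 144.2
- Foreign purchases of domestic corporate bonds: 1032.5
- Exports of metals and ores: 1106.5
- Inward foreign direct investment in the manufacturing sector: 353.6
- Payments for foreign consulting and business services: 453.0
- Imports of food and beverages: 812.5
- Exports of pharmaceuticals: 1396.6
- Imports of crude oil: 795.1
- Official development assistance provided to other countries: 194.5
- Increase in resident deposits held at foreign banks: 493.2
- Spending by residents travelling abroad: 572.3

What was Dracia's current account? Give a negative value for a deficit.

Goods: -2009.9 + 1396.6 - 795.1 - 812.5 + 1106.5 + 1680.5 = 566.1
Services: -675.8 - 453.0 - 572.3 = -1701.1
Primary income: 456.1 + 144.2 = 600.3
Secondary income: -145.3 - 194.5 = -339.8
Current account = 566.1 + (-1701.1) + 600.3 + (-339.8) = -874.5
(Excluded from the current account — financial account: foreign purchases of domestic corporate bonds 1032.5, inward foreign direct investment in the manufacturing sector 353.6, increase in resident deposits held at foreign banks 493.2.)

-874.5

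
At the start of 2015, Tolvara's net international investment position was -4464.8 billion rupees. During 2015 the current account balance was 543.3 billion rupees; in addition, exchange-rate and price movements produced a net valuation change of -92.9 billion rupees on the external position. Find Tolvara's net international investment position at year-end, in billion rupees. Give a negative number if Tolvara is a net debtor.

-4014.4

Change in NIIP = current account + net valuation change = 543.3 + (-92.9) = 450.4
End-of-year NIIP = -4464.8 + 450.4 = -4014.4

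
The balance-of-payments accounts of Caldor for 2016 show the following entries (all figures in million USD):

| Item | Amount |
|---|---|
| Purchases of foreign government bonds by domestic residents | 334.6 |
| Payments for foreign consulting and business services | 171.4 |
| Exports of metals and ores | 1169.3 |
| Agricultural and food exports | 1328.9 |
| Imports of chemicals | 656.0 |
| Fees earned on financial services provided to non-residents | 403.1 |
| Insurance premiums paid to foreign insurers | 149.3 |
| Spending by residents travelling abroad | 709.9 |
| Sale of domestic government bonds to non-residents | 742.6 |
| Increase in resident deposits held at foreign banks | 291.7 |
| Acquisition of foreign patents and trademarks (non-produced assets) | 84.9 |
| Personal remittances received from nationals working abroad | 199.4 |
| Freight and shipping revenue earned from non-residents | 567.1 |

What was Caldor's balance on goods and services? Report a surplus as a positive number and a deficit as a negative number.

Goods: 1169.3 - 656.0 + 1328.9 = 1842.2
Services: -149.3 + 403.1 - 171.4 + 567.1 - 709.9 = -60.4
Trade balance = 1842.2 + (-60.4) = 1781.8
(Excluded from the trade balance — financial account: purchases of foreign government bonds by domestic residents 334.6, sale of domestic government bonds to non-residents 742.6, increase in resident deposits held at foreign banks 291.7; capital account: acquisition of foreign patents and trademarks (non-produced assets) 84.9; secondary income: personal remittances received from nationals working abroad 199.4.)

1781.8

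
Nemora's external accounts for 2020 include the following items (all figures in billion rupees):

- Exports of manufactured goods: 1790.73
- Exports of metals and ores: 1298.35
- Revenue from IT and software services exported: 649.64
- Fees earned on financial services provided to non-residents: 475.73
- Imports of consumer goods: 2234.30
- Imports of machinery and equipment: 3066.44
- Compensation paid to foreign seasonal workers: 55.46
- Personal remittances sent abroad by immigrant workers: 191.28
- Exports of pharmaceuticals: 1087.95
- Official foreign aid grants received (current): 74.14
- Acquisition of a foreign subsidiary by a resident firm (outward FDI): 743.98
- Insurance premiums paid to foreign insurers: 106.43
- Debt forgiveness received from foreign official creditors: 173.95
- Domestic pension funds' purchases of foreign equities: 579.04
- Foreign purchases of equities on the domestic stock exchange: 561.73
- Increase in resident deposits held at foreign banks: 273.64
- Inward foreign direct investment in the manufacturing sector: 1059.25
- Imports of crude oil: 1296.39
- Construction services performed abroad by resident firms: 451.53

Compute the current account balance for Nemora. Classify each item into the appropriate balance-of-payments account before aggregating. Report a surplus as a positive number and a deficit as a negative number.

Goods: -1296.39 + 1087.95 + 1790.73 - 2234.30 + 1298.35 - 3066.44 = -2420.10
Services: 475.73 + 649.64 - 106.43 + 451.53 = 1470.47
Primary income: -55.46
Secondary income: -191.28 + 74.14 = -117.14
Current account = (-2420.10) + 1470.47 + (-55.46) + (-117.14) = -1122.23
(Excluded from the current account — financial account: acquisition of a foreign subsidiary by a resident firm (outward FDI) 743.98, domestic pension funds' purchases of foreign equities 579.04, foreign purchases of equities on the domestic stock exchange 561.73, increase in resident deposits held at foreign banks 273.64, inward foreign direct investment in the manufacturing sector 1059.25; capital account: debt forgiveness received from foreign official creditors 173.95.)

-1122.23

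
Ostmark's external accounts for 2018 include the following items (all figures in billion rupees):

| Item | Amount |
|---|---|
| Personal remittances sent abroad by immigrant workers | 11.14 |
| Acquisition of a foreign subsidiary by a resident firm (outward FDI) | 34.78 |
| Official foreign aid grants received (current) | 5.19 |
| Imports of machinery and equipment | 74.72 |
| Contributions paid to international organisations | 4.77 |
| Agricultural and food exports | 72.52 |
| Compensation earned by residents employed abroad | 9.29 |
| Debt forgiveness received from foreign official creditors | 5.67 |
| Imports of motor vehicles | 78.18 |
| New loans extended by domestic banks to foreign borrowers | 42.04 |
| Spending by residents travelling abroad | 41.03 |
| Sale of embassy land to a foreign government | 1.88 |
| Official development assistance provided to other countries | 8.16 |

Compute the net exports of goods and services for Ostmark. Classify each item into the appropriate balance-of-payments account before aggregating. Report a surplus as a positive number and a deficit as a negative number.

Goods: -78.18 + 72.52 - 74.72 = -80.38
Services: -41.03
Trade balance = -80.38 + (-41.03) = -121.41
(Excluded from the trade balance — secondary income: personal remittances sent abroad by immigrant workers 11.14, official foreign aid grants received (current) 5.19, contributions paid to international organisations 4.77, official development assistance provided to other countries 8.16; financial account: acquisition of a foreign subsidiary by a resident firm (outward FDI) 34.78, new loans extended by domestic banks to foreign borrowers 42.04; primary income: compensation earned by residents employed abroad 9.29; capital account: debt forgiveness received from foreign official creditors 5.67, sale of embassy land to a foreign government 1.88.)

-121.41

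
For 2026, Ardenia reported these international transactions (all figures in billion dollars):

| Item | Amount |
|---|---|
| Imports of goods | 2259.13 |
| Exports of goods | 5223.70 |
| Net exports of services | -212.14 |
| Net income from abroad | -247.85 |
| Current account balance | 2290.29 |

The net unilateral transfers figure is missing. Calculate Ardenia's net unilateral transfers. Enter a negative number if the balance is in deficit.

-214.29

Current account = goods balance + services balance + net primary income + net secondary income
Sum of the known components = 2504.58
Net unilateral transfers = CA - (known components) = 2290.29 - 2504.58 = -214.29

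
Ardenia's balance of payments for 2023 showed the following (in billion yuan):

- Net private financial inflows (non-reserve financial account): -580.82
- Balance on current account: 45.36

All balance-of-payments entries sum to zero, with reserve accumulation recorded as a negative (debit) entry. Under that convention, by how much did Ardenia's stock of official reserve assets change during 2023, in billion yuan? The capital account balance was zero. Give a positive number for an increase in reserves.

Official reserve transactions balance = -(45.36 + (-580.82)) = 535.46
An accumulation of reserves is recorded as a debit (negative entry), so the change in the stock of reserves is the negative of that balance.
Change in official reserves = -(535.46) = -535.46

-535.46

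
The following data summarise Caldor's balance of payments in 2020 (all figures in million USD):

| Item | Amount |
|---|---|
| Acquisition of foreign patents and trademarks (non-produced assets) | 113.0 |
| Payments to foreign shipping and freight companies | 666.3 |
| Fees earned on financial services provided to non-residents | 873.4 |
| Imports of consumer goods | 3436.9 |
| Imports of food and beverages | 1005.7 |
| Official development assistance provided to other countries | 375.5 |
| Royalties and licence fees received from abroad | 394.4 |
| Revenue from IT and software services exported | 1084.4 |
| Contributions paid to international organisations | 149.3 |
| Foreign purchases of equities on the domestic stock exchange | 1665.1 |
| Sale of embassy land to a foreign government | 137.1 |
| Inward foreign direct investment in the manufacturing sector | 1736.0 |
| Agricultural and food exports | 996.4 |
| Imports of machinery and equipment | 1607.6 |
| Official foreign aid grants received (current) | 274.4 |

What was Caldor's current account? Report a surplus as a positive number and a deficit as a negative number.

-3618.3

Goods: 996.4 - 3436.9 - 1607.6 - 1005.7 = -5053.8
Services: 873.4 + 1084.4 + 394.4 - 666.3 = 1685.9
Secondary income: -375.5 - 149.3 + 274.4 = -250.4
Current account = (-5053.8) + 1685.9 + (-250.4) = -3618.3
(Excluded from the current account — capital account: acquisition of foreign patents and trademarks (non-produced assets) 113.0, sale of embassy land to a foreign government 137.1; financial account: foreign purchases of equities on the domestic stock exchange 1665.1, inward foreign direct investment in the manufacturing sector 1736.0.)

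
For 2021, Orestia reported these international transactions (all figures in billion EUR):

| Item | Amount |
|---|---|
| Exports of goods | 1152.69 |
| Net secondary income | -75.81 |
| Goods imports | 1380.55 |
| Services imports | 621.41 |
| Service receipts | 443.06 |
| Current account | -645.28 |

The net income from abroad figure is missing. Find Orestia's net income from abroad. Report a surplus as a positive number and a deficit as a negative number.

-163.26

Current account = goods balance + services balance + net primary income + net secondary income
Sum of the known components = -482.02
Net income from abroad = CA - (known components) = -645.28 - (-482.02) = -163.26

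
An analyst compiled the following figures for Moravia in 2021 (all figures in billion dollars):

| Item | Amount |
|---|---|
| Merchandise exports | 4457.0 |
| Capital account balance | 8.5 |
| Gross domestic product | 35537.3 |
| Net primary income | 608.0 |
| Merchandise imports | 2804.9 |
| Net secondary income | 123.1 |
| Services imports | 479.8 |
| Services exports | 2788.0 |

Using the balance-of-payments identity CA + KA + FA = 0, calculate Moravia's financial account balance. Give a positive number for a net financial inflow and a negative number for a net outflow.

Goods balance = 4457.0 - 2804.9 = 1652.1
Services balance = 2788.0 - 479.8 = 2308.2
Trade balance (goods + services) = 1652.1 + 2308.2 = 3960.3
Net primary income = 608.0
Net secondary income = 123.1
Current account = 3960.3 + 608.0 + 123.1 = 4691.4
Financial account = -(4691.4 + 8.5) = -4699.9

-4699.9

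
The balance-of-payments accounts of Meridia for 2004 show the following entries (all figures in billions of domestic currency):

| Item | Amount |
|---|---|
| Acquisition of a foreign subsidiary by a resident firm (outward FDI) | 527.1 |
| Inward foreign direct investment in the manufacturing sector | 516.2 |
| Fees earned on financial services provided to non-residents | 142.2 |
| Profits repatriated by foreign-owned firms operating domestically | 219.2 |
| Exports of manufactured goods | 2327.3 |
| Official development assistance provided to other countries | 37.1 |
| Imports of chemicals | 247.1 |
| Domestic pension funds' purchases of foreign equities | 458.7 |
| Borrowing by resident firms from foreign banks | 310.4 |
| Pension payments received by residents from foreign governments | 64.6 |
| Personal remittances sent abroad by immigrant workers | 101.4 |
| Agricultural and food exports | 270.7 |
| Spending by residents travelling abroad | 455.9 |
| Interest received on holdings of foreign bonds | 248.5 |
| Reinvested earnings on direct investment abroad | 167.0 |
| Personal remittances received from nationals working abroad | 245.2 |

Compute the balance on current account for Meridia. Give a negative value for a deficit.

Goods: -247.1 + 2327.3 + 270.7 = 2350.9
Services: 142.2 - 455.9 = -313.7
Primary income: -219.2 + 167.0 + 248.5 = 196.3
Secondary income: 64.6 - 37.1 + 245.2 - 101.4 = 171.3
Current account = 2350.9 + (-313.7) + 196.3 + 171.3 = 2404.8
(Excluded from the current account — financial account: acquisition of a foreign subsidiary by a resident firm (outward FDI) 527.1, inward foreign direct investment in the manufacturing sector 516.2, domestic pension funds' purchases of foreign equities 458.7, borrowing by resident firms from foreign banks 310.4.)

2404.8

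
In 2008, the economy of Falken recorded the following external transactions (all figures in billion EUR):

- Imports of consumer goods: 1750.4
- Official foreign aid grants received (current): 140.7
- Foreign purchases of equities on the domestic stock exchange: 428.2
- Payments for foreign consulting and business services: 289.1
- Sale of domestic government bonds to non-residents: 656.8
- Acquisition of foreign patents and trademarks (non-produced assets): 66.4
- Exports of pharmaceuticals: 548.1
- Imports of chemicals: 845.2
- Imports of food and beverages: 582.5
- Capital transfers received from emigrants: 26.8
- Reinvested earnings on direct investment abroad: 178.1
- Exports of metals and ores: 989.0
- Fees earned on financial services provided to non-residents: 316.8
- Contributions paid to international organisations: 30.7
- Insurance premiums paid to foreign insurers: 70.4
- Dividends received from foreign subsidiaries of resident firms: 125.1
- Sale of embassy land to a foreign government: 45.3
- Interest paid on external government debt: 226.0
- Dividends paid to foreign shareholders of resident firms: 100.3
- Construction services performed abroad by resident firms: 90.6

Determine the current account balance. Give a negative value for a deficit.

-1506.2

Goods: -1750.4 + 548.1 - 582.5 - 845.2 + 989.0 = -1641.0
Services: -289.1 + 90.6 - 70.4 + 316.8 = 47.9
Primary income: 178.1 - 100.3 + 125.1 - 226.0 = -23.1
Secondary income: 140.7 - 30.7 = 110.0
Current account = (-1641.0) + 47.9 + (-23.1) + 110.0 = -1506.2
(Excluded from the current account — financial account: foreign purchases of equities on the domestic stock exchange 428.2, sale of domestic government bonds to non-residents 656.8; capital account: acquisition of foreign patents and trademarks (non-produced assets) 66.4, capital transfers received from emigrants 26.8, sale of embassy land to a foreign government 45.3.)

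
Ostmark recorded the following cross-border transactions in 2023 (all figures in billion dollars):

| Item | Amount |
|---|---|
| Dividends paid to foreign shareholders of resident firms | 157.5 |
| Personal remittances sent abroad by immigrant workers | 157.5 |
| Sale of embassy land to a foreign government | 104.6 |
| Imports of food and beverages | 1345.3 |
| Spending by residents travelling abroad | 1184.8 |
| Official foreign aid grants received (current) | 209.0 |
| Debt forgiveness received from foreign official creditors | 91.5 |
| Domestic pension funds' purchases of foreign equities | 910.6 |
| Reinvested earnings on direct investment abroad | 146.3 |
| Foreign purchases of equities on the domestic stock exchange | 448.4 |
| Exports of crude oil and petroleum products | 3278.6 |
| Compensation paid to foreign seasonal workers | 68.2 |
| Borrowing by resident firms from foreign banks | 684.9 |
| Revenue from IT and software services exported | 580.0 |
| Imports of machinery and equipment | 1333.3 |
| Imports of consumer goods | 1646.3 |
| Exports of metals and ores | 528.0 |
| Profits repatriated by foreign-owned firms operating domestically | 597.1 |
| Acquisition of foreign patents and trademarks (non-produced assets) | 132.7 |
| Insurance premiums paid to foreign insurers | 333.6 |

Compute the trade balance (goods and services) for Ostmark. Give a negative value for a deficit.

Goods: -1345.3 - 1333.3 - 1646.3 + 3278.6 + 528.0 = -518.3
Services: 580.0 - 333.6 - 1184.8 = -938.4
Trade balance = -518.3 + (-938.4) = -1456.7
(Excluded from the trade balance — primary income: dividends paid to foreign shareholders of resident firms 157.5, reinvested earnings on direct investment abroad 146.3, compensation paid to foreign seasonal workers 68.2, profits repatriated by foreign-owned firms operating domestically 597.1; secondary income: personal remittances sent abroad by immigrant workers 157.5, official foreign aid grants received (current) 209.0; capital account: sale of embassy land to a foreign government 104.6, debt forgiveness received from foreign official creditors 91.5, acquisition of foreign patents and trademarks (non-produced assets) 132.7; financial account: domestic pension funds' purchases of foreign equities 910.6, foreign purchases of equities on the domestic stock exchange 448.4, borrowing by resident firms from foreign banks 684.9.)

-1456.7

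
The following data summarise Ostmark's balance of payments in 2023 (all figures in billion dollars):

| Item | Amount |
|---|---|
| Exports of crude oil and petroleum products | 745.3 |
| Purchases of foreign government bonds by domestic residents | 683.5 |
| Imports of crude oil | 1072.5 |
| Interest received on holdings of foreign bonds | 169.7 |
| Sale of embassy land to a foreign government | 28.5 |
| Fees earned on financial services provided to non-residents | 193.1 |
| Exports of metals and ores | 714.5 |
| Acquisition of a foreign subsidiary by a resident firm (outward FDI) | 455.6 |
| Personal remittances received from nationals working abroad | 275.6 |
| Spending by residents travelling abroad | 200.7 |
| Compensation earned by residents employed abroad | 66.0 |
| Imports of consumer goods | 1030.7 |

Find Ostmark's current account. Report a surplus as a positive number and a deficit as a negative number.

-139.7

Goods: 745.3 - 1072.5 - 1030.7 + 714.5 = -643.4
Services: 193.1 - 200.7 = -7.6
Primary income: 66.0 + 169.7 = 235.7
Secondary income: 275.6
Current account = (-643.4) + (-7.6) + 235.7 + 275.6 = -139.7
(Excluded from the current account — financial account: purchases of foreign government bonds by domestic residents 683.5, acquisition of a foreign subsidiary by a resident firm (outward FDI) 455.6; capital account: sale of embassy land to a foreign government 28.5.)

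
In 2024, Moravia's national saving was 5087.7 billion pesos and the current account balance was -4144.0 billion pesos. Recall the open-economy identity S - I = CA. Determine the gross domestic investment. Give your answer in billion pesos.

S - I = CA (net lending to the rest of the world).
I = S - CA = 5087.7 - (-4144.0) = 9231.7

9231.7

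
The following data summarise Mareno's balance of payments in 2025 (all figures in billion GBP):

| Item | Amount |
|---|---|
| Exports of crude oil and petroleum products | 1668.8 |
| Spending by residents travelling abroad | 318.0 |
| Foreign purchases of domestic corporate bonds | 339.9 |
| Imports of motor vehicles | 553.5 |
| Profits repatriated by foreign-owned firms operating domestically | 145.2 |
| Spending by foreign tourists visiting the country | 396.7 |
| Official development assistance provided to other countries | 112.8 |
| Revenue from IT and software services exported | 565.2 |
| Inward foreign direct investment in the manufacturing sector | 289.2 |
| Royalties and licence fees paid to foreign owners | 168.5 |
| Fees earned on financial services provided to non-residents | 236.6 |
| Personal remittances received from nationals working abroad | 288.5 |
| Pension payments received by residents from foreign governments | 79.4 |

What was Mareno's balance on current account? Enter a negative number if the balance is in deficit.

Goods: -553.5 + 1668.8 = 1115.3
Services: -318.0 + 396.7 + 236.6 - 168.5 + 565.2 = 712.0
Primary income: -145.2
Secondary income: 288.5 - 112.8 + 79.4 = 255.1
Current account = 1115.3 + 712.0 + (-145.2) + 255.1 = 1937.2
(Excluded from the current account — financial account: foreign purchases of domestic corporate bonds 339.9, inward foreign direct investment in the manufacturing sector 289.2.)

1937.2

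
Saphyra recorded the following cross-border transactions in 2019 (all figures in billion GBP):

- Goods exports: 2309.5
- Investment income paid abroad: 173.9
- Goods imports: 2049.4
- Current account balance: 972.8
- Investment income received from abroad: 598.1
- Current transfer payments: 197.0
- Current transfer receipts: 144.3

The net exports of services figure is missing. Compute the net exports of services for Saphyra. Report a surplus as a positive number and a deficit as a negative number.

341.2

Current account = goods balance + services balance + net primary income + net secondary income
Sum of the known components = 631.6
Net exports of services = CA - (known components) = 972.8 - 631.6 = 341.2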